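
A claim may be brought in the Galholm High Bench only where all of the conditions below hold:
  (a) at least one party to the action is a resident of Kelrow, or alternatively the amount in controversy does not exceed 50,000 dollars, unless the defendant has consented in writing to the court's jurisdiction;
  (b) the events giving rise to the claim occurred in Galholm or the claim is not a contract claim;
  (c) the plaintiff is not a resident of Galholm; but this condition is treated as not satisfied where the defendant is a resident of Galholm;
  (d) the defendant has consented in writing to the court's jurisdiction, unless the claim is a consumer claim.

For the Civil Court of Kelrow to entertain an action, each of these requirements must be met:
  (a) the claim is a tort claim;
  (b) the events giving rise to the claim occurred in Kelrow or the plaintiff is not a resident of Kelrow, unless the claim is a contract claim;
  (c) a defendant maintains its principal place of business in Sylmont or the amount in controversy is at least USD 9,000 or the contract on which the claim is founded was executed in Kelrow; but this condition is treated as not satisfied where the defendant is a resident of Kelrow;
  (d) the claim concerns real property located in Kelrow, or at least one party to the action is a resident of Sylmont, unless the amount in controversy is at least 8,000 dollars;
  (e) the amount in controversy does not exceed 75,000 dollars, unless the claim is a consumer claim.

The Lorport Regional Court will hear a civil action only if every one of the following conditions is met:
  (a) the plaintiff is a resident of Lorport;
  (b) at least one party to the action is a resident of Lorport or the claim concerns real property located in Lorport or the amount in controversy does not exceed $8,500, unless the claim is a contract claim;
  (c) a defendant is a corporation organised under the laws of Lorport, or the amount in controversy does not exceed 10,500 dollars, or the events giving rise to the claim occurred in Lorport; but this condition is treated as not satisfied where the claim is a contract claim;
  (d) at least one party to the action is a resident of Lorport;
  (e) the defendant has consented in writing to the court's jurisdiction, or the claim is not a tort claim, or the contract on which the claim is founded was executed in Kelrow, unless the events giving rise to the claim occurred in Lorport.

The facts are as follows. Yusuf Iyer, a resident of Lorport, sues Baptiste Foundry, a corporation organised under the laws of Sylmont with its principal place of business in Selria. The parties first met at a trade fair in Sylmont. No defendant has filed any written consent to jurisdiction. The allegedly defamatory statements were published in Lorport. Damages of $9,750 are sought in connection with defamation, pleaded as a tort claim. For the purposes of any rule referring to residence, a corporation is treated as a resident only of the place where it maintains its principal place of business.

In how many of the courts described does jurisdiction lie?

The Galholm High Bench:
  (a) The amount in controversy is 9,750 dollars, within the USD 50,000 ceiling — that alternative is enough. Condition met.
  (b) The claim is a tort claim, not a contract claim, which satisfies one of the alternatives. Condition met.
  (c) The plaintiff resides in Lorport, which is not Galholm. The carve-out does not apply: the defendant resides in Selria, not Galholm. Condition met.
  (d) No such written consent has been filed. The proviso offers no rescue either, since the claim is a tort claim, not a consumer claim. Condition not met.
  → Not every requirement is met — no jurisdiction.
The Civil Court of Kelrow:
  (a) The claim is a tort claim. Satisfied.
  (b) The plaintiff resides in Lorport, which is not Kelrow — that alternative is enough. Condition met.
  (c) The amount in controversy is USD 9,750, which meets the $9,000 floor, so this disjunct is met. The carve-out does not apply: the defendant resides in Selria, not Kelrow. Satisfied.
  (d) The claim does not concern real property; no party resides in Sylmont — none of the alternatives is met. However, the amount in controversy is $9,750, which meets the $8,000 floor, so the 'unless' proviso supplies this condition. Satisfied.
  (e) The amount in controversy is USD 9,750, within the 75,000 dollars ceiling. Satisfied.
  → Every requirement is satisfied — jurisdiction.
The Lorport Regional Court:
  (a) The plaintiff resides in Lorport. Condition met.
  (b) Yusuf Iyer resides in Lorport, so this disjunct is met. Satisfied.
  (c) The amount in controversy is USD 9,750, within the USD 10,500 ceiling — that alternative is enough. The exception is not triggered, since the claim is a tort claim, not a contract claim. Met.
  (d) Yusuf Iyer resides in Lorport. Satisfied.
  (e) No such written consent has been filed; the claim is a tort claim; no contract (and hence no place of execution) is alleged — no alternative holds. The proviso rescues it, though: the operative events occurred in Lorport. Condition met.
  → All conditions met; jurisdiction exists.
Courts with jurisdiction: the Civil Court of Kelrow, the Lorport Regional Court — 2 in total.

2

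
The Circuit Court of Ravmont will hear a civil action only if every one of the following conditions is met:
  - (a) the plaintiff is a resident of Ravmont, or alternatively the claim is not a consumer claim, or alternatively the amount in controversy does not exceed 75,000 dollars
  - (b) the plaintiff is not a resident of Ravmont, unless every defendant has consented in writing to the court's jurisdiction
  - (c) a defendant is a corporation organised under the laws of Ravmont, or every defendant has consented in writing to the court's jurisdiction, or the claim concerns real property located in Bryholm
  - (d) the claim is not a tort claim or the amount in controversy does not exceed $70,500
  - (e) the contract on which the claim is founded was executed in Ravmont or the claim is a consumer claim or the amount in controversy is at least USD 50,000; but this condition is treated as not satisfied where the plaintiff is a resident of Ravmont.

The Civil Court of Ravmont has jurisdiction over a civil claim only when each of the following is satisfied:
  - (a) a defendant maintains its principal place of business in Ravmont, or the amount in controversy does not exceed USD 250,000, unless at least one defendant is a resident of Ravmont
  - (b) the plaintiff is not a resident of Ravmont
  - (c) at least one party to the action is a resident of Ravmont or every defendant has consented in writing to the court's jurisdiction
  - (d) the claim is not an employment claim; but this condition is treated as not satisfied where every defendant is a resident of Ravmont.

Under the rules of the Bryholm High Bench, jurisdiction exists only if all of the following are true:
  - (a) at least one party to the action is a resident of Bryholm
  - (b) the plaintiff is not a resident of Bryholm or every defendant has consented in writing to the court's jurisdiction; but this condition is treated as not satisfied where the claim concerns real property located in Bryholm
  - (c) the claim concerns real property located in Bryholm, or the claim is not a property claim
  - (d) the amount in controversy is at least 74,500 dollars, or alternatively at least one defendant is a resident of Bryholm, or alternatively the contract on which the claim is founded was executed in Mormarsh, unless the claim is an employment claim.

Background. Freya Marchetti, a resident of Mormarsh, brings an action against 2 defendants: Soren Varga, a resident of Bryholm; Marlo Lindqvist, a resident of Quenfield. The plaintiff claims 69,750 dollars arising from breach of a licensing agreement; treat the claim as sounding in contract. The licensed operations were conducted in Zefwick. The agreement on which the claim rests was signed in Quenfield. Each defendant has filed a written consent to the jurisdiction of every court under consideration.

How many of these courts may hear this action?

3

The Circuit Court of Ravmont:
  (a) The claim is a contract claim, not a consumer claim, so one alternative holds. Met.
  (b) The plaintiff resides in Mormarsh, which is not Ravmont. Condition met.
  (c) Every defendant has filed written consent — that alternative is enough. Condition met.
  (d) The claim is a contract claim, not a tort claim, so one alternative holds. Met.
  (e) The amount in controversy is $69,750, which meets the 50,000 dollars floor, so one alternative holds. The exception is not triggered, since the plaintiff resides in Mormarsh, not Ravmont. Satisfied.
  → All conditions met; jurisdiction exists.
The Civil Court of Ravmont:
  (a) The amount in controversy is USD 69,750, within the USD 250,000 ceiling, so this disjunct is met. Met.
  (b) The plaintiff resides in Mormarsh, which is not Ravmont. Satisfied.
  (c) Every defendant has filed written consent, so this disjunct is met. Satisfied.
  (d) The claim is a contract claim, not an employment claim. The exception is not triggered, since the defendants reside as follows — Soren Varga in Bryholm, Marlo Lindqvist in Quenfield — not all in Ravmont. Met.
  → The court has jurisdiction.
The Bryholm High Bench:
  (a) Soren Varga resides in Bryholm. Condition met.
  (b) The plaintiff resides in Mormarsh, which is not Bryholm, so this disjunct is met. And the carve-out is inapplicable — the claim does not concern real property. Met.
  (c) The claim is a contract claim, not a property claim, so one alternative holds. Met.
  (d) Soren Varga resides in Bryholm — that alternative is enough. Met.
  → Jurisdiction lies.
Courts with jurisdiction: the Circuit Court of Ravmont, the Civil Court of Ravmont, the Bryholm High Bench — 3 in total.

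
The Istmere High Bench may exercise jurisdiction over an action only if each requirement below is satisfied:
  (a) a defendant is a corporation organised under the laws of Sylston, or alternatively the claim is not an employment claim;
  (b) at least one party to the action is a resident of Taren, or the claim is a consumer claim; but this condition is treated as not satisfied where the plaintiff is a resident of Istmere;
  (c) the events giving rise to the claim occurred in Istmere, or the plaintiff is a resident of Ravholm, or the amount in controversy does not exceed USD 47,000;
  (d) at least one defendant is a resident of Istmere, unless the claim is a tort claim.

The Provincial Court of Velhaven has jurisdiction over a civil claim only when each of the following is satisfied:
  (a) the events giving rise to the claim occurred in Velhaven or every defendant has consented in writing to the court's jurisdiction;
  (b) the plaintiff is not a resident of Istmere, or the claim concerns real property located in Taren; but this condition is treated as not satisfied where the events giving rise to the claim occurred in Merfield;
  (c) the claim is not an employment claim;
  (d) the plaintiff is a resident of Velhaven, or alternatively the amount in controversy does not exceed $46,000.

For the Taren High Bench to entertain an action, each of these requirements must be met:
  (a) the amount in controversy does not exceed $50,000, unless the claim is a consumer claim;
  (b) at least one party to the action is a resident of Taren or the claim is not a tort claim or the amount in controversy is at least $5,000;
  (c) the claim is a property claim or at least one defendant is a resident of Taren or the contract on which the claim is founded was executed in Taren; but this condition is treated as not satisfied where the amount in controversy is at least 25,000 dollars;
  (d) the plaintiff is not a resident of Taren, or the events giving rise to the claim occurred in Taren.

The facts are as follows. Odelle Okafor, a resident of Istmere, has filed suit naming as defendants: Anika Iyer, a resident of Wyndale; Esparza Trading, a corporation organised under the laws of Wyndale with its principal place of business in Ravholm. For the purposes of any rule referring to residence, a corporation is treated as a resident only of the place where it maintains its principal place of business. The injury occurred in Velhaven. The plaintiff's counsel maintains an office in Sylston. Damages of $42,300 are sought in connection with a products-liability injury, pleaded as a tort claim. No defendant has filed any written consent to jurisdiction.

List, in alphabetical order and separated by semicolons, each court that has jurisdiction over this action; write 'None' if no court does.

The Istmere High Bench:
  (a) The claim is a tort claim, not an employment claim — that alternative is enough. Satisfied.
  (b) No party resides in Taren; the claim is a tort claim, not a consumer claim — none of the alternatives is met. Not satisfied.
  (c) The amount in controversy is USD 42,300, within the 47,000 dollars ceiling, so one alternative holds. Condition met.
  (d) No defendant resides in Istmere (they reside in Wyndale, Ravholm). However, the claim is a tort claim, so the 'unless' proviso supplies this condition. Condition met.
  → No jurisdiction.
The Provincial Court of Velhaven:
  (a) The operative events occurred in Velhaven, which satisfies one of the alternatives. Satisfied.
  (b) The plaintiff resides in Istmere; the claim does not concern real property — every alternative fails. Fails.
  (c) The claim is a tort claim, not an employment claim. Met.
  (d) The amount in controversy is $42,300, within the $46,000 ceiling, so this disjunct is met. Satisfied.
  → No jurisdiction.
The Taren High Bench:
  (a) The amount in controversy is USD 42,300, within the $50,000 ceiling. Condition met.
  (b) The amount in controversy is $42,300, which meets the 5,000 dollars floor, so one alternative holds. Satisfied.
  (c) The claim is a tort claim, not a property claim; no defendant resides in Taren (they reside in Wyndale, Ravholm); no contract (and hence no place of execution) is alleged — none of the alternatives is met. Not satisfied.
  (d) The plaintiff resides in Istmere, which is not Taren — that alternative is enough. Condition met.
  → No jurisdiction.

None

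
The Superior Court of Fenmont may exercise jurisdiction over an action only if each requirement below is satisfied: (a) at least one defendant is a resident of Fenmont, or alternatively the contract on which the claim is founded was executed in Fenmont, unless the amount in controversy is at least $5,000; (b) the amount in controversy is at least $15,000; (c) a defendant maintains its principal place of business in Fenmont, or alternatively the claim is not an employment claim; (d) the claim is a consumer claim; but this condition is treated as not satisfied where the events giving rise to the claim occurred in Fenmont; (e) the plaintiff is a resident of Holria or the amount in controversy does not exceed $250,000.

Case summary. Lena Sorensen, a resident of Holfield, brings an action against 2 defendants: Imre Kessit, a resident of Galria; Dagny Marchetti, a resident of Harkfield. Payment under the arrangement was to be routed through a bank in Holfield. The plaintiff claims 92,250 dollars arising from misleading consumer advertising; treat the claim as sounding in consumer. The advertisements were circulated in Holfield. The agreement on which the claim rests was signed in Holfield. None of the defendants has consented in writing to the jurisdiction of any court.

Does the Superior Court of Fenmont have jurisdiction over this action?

Yes

The Superior Court of Fenmont:
  (a) No defendant resides in Fenmont (they reside in Galria, Harkfield); the contract was executed in Holfield, not Fenmont — none of the alternatives is met. However, the amount in controversy is 92,250 dollars, which meets the 5,000 dollars floor, so the 'unless' proviso supplies this condition. Met.
  (b) The amount in controversy is $92,250, which meets the $15,000 floor. Condition met.
  (c) The claim is a consumer claim, not an employment claim, so this disjunct is met. Satisfied.
  (d) The claim is a consumer claim. The exception is not triggered, since the operative events occurred in Holfield, not Fenmont. Met.
  (e) The amount in controversy is USD 92,250, within the $250,000 ceiling, which satisfies one of the alternatives. Met.
  → All conditions met; jurisdiction exists.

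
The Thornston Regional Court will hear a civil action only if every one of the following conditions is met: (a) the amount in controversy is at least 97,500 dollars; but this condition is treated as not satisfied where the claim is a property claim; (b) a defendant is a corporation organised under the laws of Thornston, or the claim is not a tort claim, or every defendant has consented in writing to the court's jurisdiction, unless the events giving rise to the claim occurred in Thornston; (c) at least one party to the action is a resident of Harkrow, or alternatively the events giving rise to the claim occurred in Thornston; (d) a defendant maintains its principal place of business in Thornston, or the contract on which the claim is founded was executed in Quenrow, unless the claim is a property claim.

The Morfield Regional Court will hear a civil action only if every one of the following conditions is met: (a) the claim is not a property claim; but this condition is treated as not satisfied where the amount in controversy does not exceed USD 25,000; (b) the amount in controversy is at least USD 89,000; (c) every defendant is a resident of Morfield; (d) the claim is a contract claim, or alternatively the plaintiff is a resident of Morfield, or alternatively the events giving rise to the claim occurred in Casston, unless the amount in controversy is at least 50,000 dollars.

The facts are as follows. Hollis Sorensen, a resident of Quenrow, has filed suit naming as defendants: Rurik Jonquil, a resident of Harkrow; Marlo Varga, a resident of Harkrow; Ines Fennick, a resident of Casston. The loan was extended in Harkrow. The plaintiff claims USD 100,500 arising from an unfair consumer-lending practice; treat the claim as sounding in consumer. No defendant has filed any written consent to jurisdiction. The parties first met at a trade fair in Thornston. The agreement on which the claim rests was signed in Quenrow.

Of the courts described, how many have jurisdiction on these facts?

1

The Thornston Regional Court:
  (a) The amount in controversy is USD 100,500, which meets the $97,500 floor. And the carve-out is inapplicable — the claim is a consumer claim, not a property claim. Satisfied.
  (b) The claim is a consumer claim, not a tort claim — that alternative is enough. Condition met.
  (c) Rurik Jonquil resides in Harkrow — that alternative is enough. Condition met.
  (d) The contract was executed in Quenrow, so one alternative holds. Met.
  → Jurisdiction lies.
The Morfield Regional Court:
  (a) The claim is a consumer claim, not a property claim. The carve-out does not apply: the amount in controversy is $100,500, above the USD 25,000 ceiling. Satisfied.
  (b) The amount in controversy is USD 100,500, which meets the $89,000 floor. Met.
  (c) The defendants reside as follows — Rurik Jonquil in Harkrow, Marlo Varga in Harkrow, Ines Fennick in Casston — not all in Morfield. Not met.
  (d) The claim is a consumer claim, not a contract claim; the plaintiff resides in Quenrow, not Morfield; the operative events occurred in Harkrow, not Casston — no alternative holds. The proviso rescues it, though: the amount in controversy is 100,500 dollars, which meets the USD 50,000 floor. Met.
  → Not every requirement is met — no jurisdiction.
Courts with jurisdiction: the Thornston Regional Court — 1 in total.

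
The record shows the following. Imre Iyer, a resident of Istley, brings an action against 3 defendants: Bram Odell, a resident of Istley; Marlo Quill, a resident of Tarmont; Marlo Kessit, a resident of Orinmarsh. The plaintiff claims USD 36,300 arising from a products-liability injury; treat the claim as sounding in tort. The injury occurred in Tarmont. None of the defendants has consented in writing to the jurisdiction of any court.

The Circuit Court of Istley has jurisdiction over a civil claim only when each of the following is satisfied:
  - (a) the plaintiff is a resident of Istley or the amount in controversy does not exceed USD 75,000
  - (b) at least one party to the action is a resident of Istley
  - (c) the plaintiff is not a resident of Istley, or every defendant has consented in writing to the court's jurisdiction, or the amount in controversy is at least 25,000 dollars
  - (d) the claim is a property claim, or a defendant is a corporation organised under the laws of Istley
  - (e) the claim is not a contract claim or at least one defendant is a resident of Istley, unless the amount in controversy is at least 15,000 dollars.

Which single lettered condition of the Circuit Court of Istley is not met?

(d)

The Circuit Court of Istley:
  (a) The plaintiff resides in Istley, so one alternative holds. Satisfied.
  (b) Imre Iyer resides in Istley. Condition met.
  (c) The amount in controversy is $36,300, which meets the 25,000 dollars floor, which satisfies one of the alternatives. Met.
  (d) The claim is a tort claim, not a property claim; no defendant is a corporation — none of the alternatives is met. Fails.
  (e) The claim is a tort claim, not a contract claim, which satisfies one of the alternatives. Satisfied.
Only condition (d) fails.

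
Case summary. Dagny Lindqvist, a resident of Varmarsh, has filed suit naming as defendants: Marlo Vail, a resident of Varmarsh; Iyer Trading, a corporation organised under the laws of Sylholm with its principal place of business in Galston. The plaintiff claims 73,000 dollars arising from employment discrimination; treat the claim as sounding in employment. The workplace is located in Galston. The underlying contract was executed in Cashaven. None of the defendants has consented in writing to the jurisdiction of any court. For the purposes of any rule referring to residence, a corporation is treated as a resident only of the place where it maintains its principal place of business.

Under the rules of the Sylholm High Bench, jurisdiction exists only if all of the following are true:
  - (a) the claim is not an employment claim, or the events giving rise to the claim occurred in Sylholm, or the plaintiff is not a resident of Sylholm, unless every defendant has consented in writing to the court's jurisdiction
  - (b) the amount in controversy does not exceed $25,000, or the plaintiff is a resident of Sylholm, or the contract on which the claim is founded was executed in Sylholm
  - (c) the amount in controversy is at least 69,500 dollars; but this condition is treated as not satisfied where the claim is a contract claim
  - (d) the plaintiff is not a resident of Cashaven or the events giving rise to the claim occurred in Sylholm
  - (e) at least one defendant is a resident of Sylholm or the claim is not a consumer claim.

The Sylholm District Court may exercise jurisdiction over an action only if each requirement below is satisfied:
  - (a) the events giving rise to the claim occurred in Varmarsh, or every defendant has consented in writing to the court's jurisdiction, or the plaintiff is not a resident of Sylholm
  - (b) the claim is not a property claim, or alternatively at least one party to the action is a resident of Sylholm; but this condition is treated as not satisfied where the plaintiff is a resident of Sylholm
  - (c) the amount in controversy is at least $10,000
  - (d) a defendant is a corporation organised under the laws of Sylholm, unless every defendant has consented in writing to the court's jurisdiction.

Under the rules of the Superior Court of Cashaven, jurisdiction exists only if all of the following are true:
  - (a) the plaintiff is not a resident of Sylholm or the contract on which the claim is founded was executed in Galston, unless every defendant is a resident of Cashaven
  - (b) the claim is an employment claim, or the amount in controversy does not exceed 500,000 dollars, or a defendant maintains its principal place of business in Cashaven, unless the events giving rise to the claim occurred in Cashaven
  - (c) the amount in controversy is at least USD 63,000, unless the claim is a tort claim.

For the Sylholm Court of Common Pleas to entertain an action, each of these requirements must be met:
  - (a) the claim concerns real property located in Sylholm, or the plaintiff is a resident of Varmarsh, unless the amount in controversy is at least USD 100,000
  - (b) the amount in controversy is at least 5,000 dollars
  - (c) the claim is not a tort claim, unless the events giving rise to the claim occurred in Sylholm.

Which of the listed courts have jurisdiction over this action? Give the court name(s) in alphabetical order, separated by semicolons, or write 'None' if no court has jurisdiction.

the Superior Court of Cashaven; the Sylholm Court of Common Pleas; the Sylholm District Court

The Sylholm High Bench:
  (a) The plaintiff resides in Varmarsh, which is not Sylholm, so this disjunct is met. Met.
  (b) The amount in controversy is 73,000 dollars, above the $25,000 ceiling; the plaintiff resides in Varmarsh, not Sylholm; the contract was executed in Cashaven, not Sylholm — every alternative fails. Condition not met.
  (c) The amount in controversy is 73,000 dollars, which meets the 69,500 dollars floor. The exception is not triggered, since the claim is an employment claim, not a contract claim. Condition met.
  (d) The plaintiff resides in Varmarsh, which is not Cashaven — that alternative is enough. Condition met.
  (e) The claim is an employment claim, not a consumer claim, so one alternative holds. Satisfied.
  → No jurisdiction.
The Sylholm District Court:
  (a) The plaintiff resides in Varmarsh, which is not Sylholm, so one alternative holds. Met.
  (b) The claim is an employment claim, not a property claim, so this disjunct is met. The carve-out does not apply: the plaintiff resides in Varmarsh, not Sylholm. Condition met.
  (c) The amount in controversy is 73,000 dollars, which meets the USD 10,000 floor. Met.
  (d) Iyer Trading is organised under the laws of Sylholm. Satisfied.
  → The court has jurisdiction.
The Superior Court of Cashaven:
  (a) The plaintiff resides in Varmarsh, which is not Sylholm, so this disjunct is met. Satisfied.
  (b) The claim is an employment claim — that alternative is enough. Satisfied.
  (c) The amount in controversy is USD 73,000, which meets the USD 63,000 floor. Met.
  → The court has jurisdiction.
The Sylholm Court of Common Pleas:
  (a) The plaintiff resides in Varmarsh — that alternative is enough. Satisfied.
  (b) The amount in controversy is $73,000, which meets the USD 5,000 floor. Met.
  (c) The claim is an employment claim, not a tort claim. Satisfied.
  → The court has jurisdiction.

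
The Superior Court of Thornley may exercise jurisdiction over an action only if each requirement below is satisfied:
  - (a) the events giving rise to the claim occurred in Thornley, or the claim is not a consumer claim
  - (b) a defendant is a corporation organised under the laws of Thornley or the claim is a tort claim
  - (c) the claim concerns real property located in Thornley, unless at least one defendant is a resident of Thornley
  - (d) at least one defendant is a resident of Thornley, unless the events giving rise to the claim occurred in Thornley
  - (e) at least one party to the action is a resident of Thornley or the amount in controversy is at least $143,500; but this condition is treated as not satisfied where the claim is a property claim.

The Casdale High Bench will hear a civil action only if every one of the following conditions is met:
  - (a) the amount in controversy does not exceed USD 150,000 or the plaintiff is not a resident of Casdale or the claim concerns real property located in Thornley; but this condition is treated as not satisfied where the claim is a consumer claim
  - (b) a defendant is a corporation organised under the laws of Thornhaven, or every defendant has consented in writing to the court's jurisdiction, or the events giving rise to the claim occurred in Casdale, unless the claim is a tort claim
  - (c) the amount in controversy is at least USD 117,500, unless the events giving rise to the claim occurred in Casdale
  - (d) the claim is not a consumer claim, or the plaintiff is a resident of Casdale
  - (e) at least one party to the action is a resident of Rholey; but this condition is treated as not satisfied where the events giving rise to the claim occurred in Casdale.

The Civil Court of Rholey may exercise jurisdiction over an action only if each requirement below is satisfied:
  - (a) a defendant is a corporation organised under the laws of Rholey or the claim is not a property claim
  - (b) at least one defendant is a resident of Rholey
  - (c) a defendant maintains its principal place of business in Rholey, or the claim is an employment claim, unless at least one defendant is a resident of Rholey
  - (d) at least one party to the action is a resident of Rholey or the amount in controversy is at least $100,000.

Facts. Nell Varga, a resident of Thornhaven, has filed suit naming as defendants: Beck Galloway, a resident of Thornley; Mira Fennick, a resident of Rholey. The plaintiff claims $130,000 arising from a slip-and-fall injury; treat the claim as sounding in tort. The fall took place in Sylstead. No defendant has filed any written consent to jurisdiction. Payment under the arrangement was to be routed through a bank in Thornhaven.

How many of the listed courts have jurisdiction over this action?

3

The Superior Court of Thornley:
  (a) The claim is a tort claim, not a consumer claim — that alternative is enough. Met.
  (b) The claim is a tort claim, so one alternative holds. Condition met.
  (c) The claim does not concern real property. But Beck Galloway resides in Thornley, and the 'unless' clause therefore excuses the requirement. Satisfied.
  (d) Beck Galloway resides in Thornley. Met.
  (e) Beck Galloway resides in Thornley, so one alternative holds. The carve-out does not apply: the claim is a tort claim, not a property claim. Condition met.
  → The court has jurisdiction.
The Casdale High Bench:
  (a) The amount in controversy is USD 130,000, within the USD 150,000 ceiling, so this disjunct is met. The exception is not triggered, since the claim is a tort claim, not a consumer claim. Satisfied.
  (b) No defendant is a corporation; no such written consent has been filed; the operative events occurred in Sylstead, not Casdale — no alternative holds. But the claim is a tort claim, and the 'unless' clause therefore excuses the requirement. Satisfied.
  (c) The amount in controversy is USD 130,000, which meets the USD 117,500 floor. Met.
  (d) The claim is a tort claim, not a consumer claim, so this disjunct is met. Met.
  (e) Mira Fennick resides in Rholey. The carve-out does not apply: the operative events occurred in Sylstead, not Casdale. Met.
  → Every requirement is satisfied — jurisdiction.
The Civil Court of Rholey:
  (a) The claim is a tort claim, not a property claim — that alternative is enough. Met.
  (b) Mira Fennick resides in Rholey. Met.
  (c) No defendant is a corporation; the claim is a tort claim, not an employment claim — every alternative fails. The proviso rescues it, though: Mira Fennick resides in Rholey. Met.
  (d) Mira Fennick resides in Rholey, so one alternative holds. Satisfied.
  → Every requirement is satisfied — jurisdiction.
Courts with jurisdiction: the Superior Court of Thornley, the Casdale High Bench, the Civil Court of Rholey — 3 in total.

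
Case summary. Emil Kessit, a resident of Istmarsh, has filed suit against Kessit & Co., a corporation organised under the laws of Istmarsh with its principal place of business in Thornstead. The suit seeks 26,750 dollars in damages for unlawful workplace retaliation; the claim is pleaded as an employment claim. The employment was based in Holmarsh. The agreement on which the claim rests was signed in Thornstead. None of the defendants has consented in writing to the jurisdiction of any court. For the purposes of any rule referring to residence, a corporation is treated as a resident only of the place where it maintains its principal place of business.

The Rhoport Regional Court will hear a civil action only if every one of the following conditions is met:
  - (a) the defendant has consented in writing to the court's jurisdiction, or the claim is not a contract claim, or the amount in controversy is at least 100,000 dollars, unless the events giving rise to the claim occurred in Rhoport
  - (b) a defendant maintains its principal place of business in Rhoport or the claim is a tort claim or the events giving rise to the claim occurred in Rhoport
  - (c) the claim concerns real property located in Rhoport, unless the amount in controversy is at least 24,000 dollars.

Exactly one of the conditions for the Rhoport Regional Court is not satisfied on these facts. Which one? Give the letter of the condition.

The Rhoport Regional Court:
  (a) The claim is an employment claim, not a contract claim, so one alternative holds. Satisfied.
  (b) The corporate defendant(s) have their principal place of business in Thornstead, not Rhoport; the claim is an employment claim, not a tort claim; the operative events occurred in Holmarsh, not Rhoport — no alternative holds. Fails.
  (c) The claim does not concern real property. But the amount in controversy is USD 26,750, which meets the $24,000 floor, and the 'unless' clause therefore excuses the requirement. Satisfied.
Only condition (b) fails.

(b)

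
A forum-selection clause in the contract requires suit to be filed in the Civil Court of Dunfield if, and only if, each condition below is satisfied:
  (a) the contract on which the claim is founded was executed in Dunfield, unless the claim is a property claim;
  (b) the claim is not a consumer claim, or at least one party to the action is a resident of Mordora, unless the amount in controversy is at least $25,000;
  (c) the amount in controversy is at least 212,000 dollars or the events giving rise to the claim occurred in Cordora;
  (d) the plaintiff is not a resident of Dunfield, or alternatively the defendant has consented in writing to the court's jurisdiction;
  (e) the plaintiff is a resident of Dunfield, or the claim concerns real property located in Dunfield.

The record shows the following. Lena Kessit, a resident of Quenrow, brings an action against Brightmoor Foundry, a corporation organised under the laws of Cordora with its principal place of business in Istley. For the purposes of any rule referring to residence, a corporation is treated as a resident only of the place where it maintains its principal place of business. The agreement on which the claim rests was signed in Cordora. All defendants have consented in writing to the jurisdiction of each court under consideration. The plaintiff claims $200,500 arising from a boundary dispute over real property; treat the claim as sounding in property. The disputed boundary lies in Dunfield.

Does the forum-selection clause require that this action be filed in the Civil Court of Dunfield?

The Civil Court of Dunfield:
  (a) The contract was executed in Cordora, not Dunfield. However, the claim is a property claim, so the 'unless' proviso supplies this condition. Satisfied.
  (b) The claim is a property claim, not a consumer claim, so this disjunct is met. Condition met.
  (c) The amount in controversy is $200,500, below the $212,000 floor; the operative events occurred in Dunfield, not Cordora — every alternative fails. Not met.
  (d) The plaintiff resides in Quenrow, which is not Dunfield — that alternative is enough. Condition met.
  (e) The property lies in Dunfield, so one alternative holds. Met.
  → The clause does not apply.

No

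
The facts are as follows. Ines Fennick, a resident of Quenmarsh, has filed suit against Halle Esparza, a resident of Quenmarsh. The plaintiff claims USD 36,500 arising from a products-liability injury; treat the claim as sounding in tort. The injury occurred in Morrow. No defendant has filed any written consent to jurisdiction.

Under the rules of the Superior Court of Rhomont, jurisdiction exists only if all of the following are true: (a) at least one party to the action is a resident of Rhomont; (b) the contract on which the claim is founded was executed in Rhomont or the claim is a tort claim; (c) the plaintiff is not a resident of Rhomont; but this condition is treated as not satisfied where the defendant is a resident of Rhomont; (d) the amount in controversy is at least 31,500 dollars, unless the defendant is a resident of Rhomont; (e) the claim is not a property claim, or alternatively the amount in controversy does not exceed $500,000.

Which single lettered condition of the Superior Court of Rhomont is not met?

(a)

The Superior Court of Rhomont:
  (a) No party resides in Rhomont. Not met.
  (b) The claim is a tort claim, so one alternative holds. Condition met.
  (c) The plaintiff resides in Quenmarsh, which is not Rhomont. The exception is not triggered, since the defendant resides in Quenmarsh, not Rhomont. Condition met.
  (d) The amount in controversy is $36,500, which meets the 31,500 dollars floor. Condition met.
  (e) The claim is a tort claim, not a property claim, which satisfies one of the alternatives. Condition met.
Only condition (a) fails.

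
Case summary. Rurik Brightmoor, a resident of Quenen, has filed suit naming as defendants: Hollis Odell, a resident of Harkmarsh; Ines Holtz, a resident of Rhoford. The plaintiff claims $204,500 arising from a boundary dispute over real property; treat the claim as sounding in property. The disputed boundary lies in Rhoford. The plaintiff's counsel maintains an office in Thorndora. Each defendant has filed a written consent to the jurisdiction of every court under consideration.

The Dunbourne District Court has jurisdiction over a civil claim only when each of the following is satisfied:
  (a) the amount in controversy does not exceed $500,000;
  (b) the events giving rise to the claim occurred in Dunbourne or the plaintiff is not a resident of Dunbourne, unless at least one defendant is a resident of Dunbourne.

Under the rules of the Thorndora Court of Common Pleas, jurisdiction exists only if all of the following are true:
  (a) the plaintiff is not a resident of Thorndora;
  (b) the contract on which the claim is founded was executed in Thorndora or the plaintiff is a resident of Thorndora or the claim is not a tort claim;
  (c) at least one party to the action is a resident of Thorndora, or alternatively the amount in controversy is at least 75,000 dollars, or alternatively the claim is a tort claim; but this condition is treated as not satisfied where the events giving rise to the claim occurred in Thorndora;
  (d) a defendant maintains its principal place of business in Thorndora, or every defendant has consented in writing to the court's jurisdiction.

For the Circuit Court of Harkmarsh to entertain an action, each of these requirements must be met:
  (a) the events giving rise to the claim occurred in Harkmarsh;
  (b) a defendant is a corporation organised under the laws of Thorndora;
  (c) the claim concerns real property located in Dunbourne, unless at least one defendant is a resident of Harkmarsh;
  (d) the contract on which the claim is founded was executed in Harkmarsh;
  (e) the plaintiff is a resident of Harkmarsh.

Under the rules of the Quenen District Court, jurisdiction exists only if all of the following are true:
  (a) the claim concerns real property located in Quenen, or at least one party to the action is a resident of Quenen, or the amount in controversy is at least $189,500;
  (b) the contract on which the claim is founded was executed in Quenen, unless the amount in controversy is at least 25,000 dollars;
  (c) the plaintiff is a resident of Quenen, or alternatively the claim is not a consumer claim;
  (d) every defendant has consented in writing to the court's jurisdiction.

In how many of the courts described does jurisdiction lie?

The Dunbourne District Court:
  (a) The amount in controversy is 204,500 dollars, within the USD 500,000 ceiling. Condition met.
  (b) The plaintiff resides in Quenen, which is not Dunbourne, so one alternative holds. Met.
  → All conditions met; jurisdiction exists.
The Thorndora Court of Common Pleas:
  (a) The plaintiff resides in Quenen, which is not Thorndora. Met.
  (b) The claim is a property claim, not a tort claim, so this disjunct is met. Satisfied.
  (c) The amount in controversy is USD 204,500, which meets the 75,000 dollars floor, which satisfies one of the alternatives. The exception is not triggered, since the operative events occurred in Rhoford, not Thorndora. Met.
  (d) Every defendant has filed written consent, which satisfies one of the alternatives. Condition met.
  → All conditions met; jurisdiction exists.
The Circuit Court of Harkmarsh:
  (a) The operative events occurred in Rhoford, not Harkmarsh. Not satisfied.
  (b) No defendant is a corporation. Condition not met.
  (c) The property lies in Rhoford, not Dunbourne. But Hollis Odell resides in Harkmarsh, and the 'unless' clause therefore excuses the requirement. Satisfied.
  (d) No contract (and hence no place of execution) is alleged. Not met.
  (e) The plaintiff resides in Quenen, not Harkmarsh. Condition not met.
  → The court lacks jurisdiction.
The Quenen District Court:
  (a) Rurik Brightmoor resides in Quenen, so one alternative holds. Met.
  (b) No contract (and hence no place of execution) is alleged. But the amount in controversy is USD 204,500, which meets the $25,000 floor, and the 'unless' clause therefore excuses the requirement. Satisfied.
  (c) The plaintiff resides in Quenen, so one alternative holds. Satisfied.
  (d) Every defendant has filed written consent. Satisfied.
  → The court has jurisdiction.
Courts with jurisdiction: the Dunbourne District Court, the Thorndora Court of Common Pleas, the Quenen District Court — 3 in total.

3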